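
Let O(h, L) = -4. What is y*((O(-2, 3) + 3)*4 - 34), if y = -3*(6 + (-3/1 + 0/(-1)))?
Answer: 342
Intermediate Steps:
y = -9 (y = -3*(6 + (-3*1 + 0*(-1))) = -3*(6 + (-3 + 0)) = -3*(6 - 3) = -3*3 = -9)
y*((O(-2, 3) + 3)*4 - 34) = -9*((-4 + 3)*4 - 34) = -9*(-1*4 - 34) = -9*(-4 - 34) = -9*(-38) = 342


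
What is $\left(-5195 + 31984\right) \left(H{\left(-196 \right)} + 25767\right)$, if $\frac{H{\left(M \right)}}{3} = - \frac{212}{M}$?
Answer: $\frac{4832513634}{7} \approx 6.9036 \cdot 10^{8}$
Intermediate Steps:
$H{\left(M \right)} = - \frac{636}{M}$ ($H{\left(M \right)} = 3 \left(- \frac{212}{M}\right) = - \frac{636}{M}$)
$\left(-5195 + 31984\right) \left(H{\left(-196 \right)} + 25767\right) = \left(-5195 + 31984\right) \left(- \frac{636}{-196} + 25767\right) = 26789 \left(\left(-636\right) \left(- \frac{1}{196}\right) + 25767\right) = 26789 \left(\frac{159}{49} + 25767\right) = 26789 \cdot \frac{1262742}{49} = \frac{4832513634}{7}$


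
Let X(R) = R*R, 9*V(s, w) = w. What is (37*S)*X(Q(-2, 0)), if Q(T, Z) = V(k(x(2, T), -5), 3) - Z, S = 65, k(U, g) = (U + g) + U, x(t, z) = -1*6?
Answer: 2405/9 ≈ 267.22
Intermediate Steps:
x(t, z) = -6
k(U, g) = g + 2*U
V(s, w) = w/9
Q(T, Z) = ⅓ - Z (Q(T, Z) = (⅑)*3 - Z = ⅓ - Z)
X(R) = R²
(37*S)*X(Q(-2, 0)) = (37*65)*(⅓ - 1*0)² = 2405*(⅓ + 0)² = 2405*(⅓)² = 2405*(⅑) = 2405/9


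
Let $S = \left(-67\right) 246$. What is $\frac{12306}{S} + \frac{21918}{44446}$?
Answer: $- \frac{15475000}{61046581} \approx -0.25349$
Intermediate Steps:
$S = -16482$
$\frac{12306}{S} + \frac{21918}{44446} = \frac{12306}{-16482} + \frac{21918}{44446} = 12306 \left(- \frac{1}{16482}\right) + 21918 \cdot \frac{1}{44446} = - \frac{2051}{2747} + \frac{10959}{22223} = - \frac{15475000}{61046581}$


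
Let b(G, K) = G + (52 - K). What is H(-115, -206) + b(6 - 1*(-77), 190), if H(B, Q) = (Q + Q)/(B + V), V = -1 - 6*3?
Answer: -3479/67 ≈ -51.925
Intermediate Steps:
V = -19 (V = -1 - 18 = -19)
H(B, Q) = 2*Q/(-19 + B) (H(B, Q) = (Q + Q)/(B - 19) = (2*Q)/(-19 + B) = 2*Q/(-19 + B))
b(G, K) = 52 + G - K
H(-115, -206) + b(6 - 1*(-77), 190) = 2*(-206)/(-19 - 115) + (52 + (6 - 1*(-77)) - 1*190) = 2*(-206)/(-134) + (52 + (6 + 77) - 190) = 2*(-206)*(-1/134) + (52 + 83 - 190) = 206/67 - 55 = -3479/67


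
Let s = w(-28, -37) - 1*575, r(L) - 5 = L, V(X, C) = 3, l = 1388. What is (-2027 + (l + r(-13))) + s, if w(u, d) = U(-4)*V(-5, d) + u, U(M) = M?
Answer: -1262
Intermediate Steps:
r(L) = 5 + L
w(u, d) = -12 + u (w(u, d) = -4*3 + u = -12 + u)
s = -615 (s = (-12 - 28) - 1*575 = -40 - 575 = -615)
(-2027 + (l + r(-13))) + s = (-2027 + (1388 + (5 - 13))) - 615 = (-2027 + (1388 - 8)) - 615 = (-2027 + 1380) - 615 = -647 - 615 = -1262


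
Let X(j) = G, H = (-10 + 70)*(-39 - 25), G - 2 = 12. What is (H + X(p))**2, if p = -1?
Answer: 14638276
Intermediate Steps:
G = 14 (G = 2 + 12 = 14)
H = -3840 (H = 60*(-64) = -3840)
X(j) = 14
(H + X(p))**2 = (-3840 + 14)**2 = (-3826)**2 = 14638276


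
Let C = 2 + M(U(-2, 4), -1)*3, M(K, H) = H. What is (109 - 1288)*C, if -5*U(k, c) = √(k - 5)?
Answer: 1179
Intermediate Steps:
U(k, c) = -√(-5 + k)/5 (U(k, c) = -√(k - 5)/5 = -√(-5 + k)/5)
C = -1 (C = 2 - 1*3 = 2 - 3 = -1)
(109 - 1288)*C = (109 - 1288)*(-1) = -1179*(-1) = 1179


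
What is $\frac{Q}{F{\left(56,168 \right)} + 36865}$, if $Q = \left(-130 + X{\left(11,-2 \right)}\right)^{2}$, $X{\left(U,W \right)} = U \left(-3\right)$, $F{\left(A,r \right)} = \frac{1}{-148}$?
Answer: $\frac{3932212}{5456019} \approx 0.72071$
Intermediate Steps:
$F{\left(A,r \right)} = - \frac{1}{148}$
$X{\left(U,W \right)} = - 3 U$
$Q = 26569$ ($Q = \left(-130 - 33\right)^{2} = \left(-163\right)^{2} = 26569$)
$\frac{Q}{F{\left(56,168 \right)} + 36865} = \frac{26569}{- \frac{1}{148} + 36865} = \frac{26569}{\frac{5456019}{148}} = 26569 \cdot \frac{148}{5456019} = \frac{3932212}{5456019}$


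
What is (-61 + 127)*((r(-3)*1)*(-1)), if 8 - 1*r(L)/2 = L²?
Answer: 132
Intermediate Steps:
r(L) = 16 - 2*L²
(-61 + 127)*((r(-3)*1)*(-1)) = (-61 + 127)*(((16 - 2*(-3)²)*1)*(-1)) = 66*(((16 - 2*9)*1)*(-1)) = 66*(((16 - 18)*1)*(-1)) = 66*(-2*1*(-1)) = 66*(-2*(-1)) = 66*2 = 132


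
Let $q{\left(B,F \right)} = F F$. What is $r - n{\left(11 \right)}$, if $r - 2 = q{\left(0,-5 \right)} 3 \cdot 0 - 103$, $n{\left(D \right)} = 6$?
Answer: $-107$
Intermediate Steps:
$q{\left(B,F \right)} = F^{2}$
$r = -101$ ($r = 2 - \left(103 - \left(-5\right)^{2} \cdot 3 \cdot 0\right) = 2 - \left(103 - 25 \cdot 3 \cdot 0\right) = 2 + \left(75 \cdot 0 - 103\right) = 2 + \left(0 - 103\right) = 2 - 103 = -101$)
$r - n{\left(11 \right)} = -101 - 6 = -107$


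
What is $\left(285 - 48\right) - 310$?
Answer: $-73$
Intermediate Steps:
$\left(285 - 48\right) - 310 = 237 - 310 = -73$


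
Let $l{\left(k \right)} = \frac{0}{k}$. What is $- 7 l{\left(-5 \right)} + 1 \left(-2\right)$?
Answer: $-2$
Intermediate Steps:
$l{\left(k \right)} = 0$
$- 7 l{\left(-5 \right)} + 1 \left(-2\right) = \left(-7\right) 0 + 1 \left(-2\right) = 0 - 2 = -2$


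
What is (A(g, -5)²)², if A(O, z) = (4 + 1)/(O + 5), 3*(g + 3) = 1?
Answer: 50625/2401 ≈ 21.085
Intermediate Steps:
g = -8/3 (g = -3 + (⅓)*1 = -3 + ⅓ = -8/3 ≈ -2.6667)
A(O, z) = 5/(5 + O)
(A(g, -5)²)² = ((5/(5 - 8/3))²)² = ((5/(7/3))²)² = ((5*(3/7))²)² = ((15/7)²)² = (225/49)² = 50625/2401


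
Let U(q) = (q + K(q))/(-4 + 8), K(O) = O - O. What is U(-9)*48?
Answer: -108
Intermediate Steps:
K(O) = 0
U(q) = q/4 (U(q) = (q + 0)/(-4 + 8) = q/4)
U(-9)*48 = ((¼)*(-9))*48 = -9/4*48 = -108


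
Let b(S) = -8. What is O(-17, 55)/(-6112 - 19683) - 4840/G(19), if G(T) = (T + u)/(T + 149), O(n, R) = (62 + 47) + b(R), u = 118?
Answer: -20974444237/3533915 ≈ -5935.2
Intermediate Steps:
O(n, R) = 101 (O(n, R) = (62 + 47) - 8 = 109 - 8 = 101)
G(T) = (118 + T)/(149 + T) (G(T) = (T + 118)/(T + 149) = (118 + T)/(149 + T))
O(-17, 55)/(-6112 - 19683) - 4840/G(19) = 101/(-6112 - 19683) - 4840*(149 + 19)/(118 + 19) = 101/(-25795) - 4840/(137/168) = 101*(-1/25795) - 4840/((1/168)*137) = -101/25795 - 4840/137/168 = -101/25795 - 4840*168/137 = -101/25795 - 813120/137 = -20974444237/3533915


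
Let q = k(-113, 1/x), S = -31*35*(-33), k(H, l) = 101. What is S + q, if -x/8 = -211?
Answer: 35906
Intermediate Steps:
x = 1688 (x = -8*(-211) = 1688)
S = 35805 (S = -1085*(-33) = 35805)
q = 101
S + q = 35805 + 101 = 35906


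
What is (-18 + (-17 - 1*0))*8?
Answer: -280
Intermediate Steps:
(-18 + (-17 - 1*0))*8 = (-18 + (-17 + 0))*8 = (-18 - 17)*8 = -35*8 = -280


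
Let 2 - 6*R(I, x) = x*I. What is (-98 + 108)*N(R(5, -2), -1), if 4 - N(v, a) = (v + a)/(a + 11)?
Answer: 39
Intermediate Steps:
R(I, x) = 1/3 - I*x/6 (R(I, x) = 1/3 - x*I/6 = 1/3 - I*x/6)
N(v, a) = 4 - (a + v)/(11 + a) (N(v, a) = 4 - (v + a)/(a + 11) = 4 - (a + v)/(11 + a))
(-98 + 108)*N(R(5, -2), -1) = (-98 + 108)*((44 - (1/3 - 1/6*5*(-2)) + 3*(-1))/(11 - 1)) = 10*((44 - (1/3 + 5/3) - 3)/10) = 10*((44 - 1*2 - 3)/10) = 10*((44 - 2 - 3)/10) = 10*((1/10)*39) = 10*(39/10) = 39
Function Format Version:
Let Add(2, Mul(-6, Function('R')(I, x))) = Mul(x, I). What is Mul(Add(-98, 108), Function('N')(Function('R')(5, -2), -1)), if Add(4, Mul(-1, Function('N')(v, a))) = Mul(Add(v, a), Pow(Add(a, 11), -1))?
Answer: 39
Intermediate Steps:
Function('R')(I, x) = Add(Rational(1, 3), Mul(Rational(-1, 6), I, x)) (Function('R')(I, x) = Add(Rational(1, 3), Mul(Rational(-1, 6), Mul(x, I))) = Add(Rational(1, 3), Mul(Rational(-1, 6), Mul(I, x))) = Add(Rational(1, 3), Mul(Rational(-1, 6), I, x)))
Function('N')(v, a) = Add(4, Mul(-1, Pow(Add(11, a), -1), Add(a, v))) (Function('N')(v, a) = Add(4, Mul(-1, Mul(Add(v, a), Pow(Add(a, 11), -1)))) = Add(4, Mul(-1, Mul(Add(a, v), Pow(Add(11, a), -1)))) = Add(4, Mul(-1, Mul(Pow(Add(11, a), -1), Add(a, v)))) = Add(4, Mul(-1, Pow(Add(11, a), -1), Add(a, v))))
Mul(Add(-98, 108), Function('N')(Function('R')(5, -2), -1)) = Mul(Add(-98, 108), Mul(Pow(Add(11, -1), -1), Add(44, Mul(-1, Add(Rational(1, 3), Mul(Rational(-1, 6), 5, -2))), Mul(3, -1)))) = Mul(10, Mul(Pow(10, -1), Add(44, Mul(-1, Add(Rational(1, 3), Rational(5, 3))), -3))) = Mul(10, Mul(Rational(1, 10), Add(44, Mul(-1, 2), -3))) = Mul(10, Mul(Rational(1, 10), Add(44, -2, -3))) = Mul(10, Mul(Rational(1, 10), 39)) = Mul(10, Rational(39, 10)) = 39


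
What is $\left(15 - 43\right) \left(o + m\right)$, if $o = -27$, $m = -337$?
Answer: $10192$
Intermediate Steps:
$\left(15 - 43\right) \left(o + m\right) = \left(15 - 43\right) \left(-27 - 337\right) = \left(-28\right) \left(-364\right) = 10192$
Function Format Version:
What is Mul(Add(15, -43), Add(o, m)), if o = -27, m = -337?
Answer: 10192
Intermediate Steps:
Mul(Add(15, -43), Add(o, m)) = Mul(Add(15, -43), Add(-27, -337)) = Mul(-28, -364) = 10192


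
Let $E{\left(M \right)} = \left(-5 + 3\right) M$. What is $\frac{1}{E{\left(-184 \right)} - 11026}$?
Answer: $- \frac{1}{10658} \approx -9.3826 \cdot 10^{-5}$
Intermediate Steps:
$E{\left(M \right)} = - 2 M$
$\frac{1}{E{\left(-184 \right)} - 11026} = \frac{1}{\left(-2\right) \left(-184\right) - 11026} = \frac{1}{368 - 11026} = \frac{1}{-10658} = - \frac{1}{10658}$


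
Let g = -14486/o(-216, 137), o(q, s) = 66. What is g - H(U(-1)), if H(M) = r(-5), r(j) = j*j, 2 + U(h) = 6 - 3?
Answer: -8068/33 ≈ -244.48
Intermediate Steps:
U(h) = 1 (U(h) = -2 + (6 - 3) = -2 + 3 = 1)
r(j) = j²
H(M) = 25 (H(M) = (-5)² = 25)
g = -7243/33 (g = -14486/66 = -1*7243/33 = -7243/33 ≈ -219.48)
g - H(U(-1)) = -7243/33 - 1*25 = -7243/33 - 25 = -8068/33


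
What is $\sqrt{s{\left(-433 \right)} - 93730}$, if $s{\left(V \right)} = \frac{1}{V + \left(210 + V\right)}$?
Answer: $\frac{i \sqrt{2520962121}}{164} \approx 306.15 i$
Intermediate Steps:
$s{\left(V \right)} = \frac{1}{210 + 2 V}$
$\sqrt{s{\left(-433 \right)} - 93730} = \sqrt{\frac{1}{2 \left(105 - 433\right)} - 93730} = \sqrt{\frac{1}{2 \left(-328\right)} - 93730} = \sqrt{\frac{1}{2} \left(- \frac{1}{328}\right) - 93730} = \sqrt{- \frac{1}{656} - 93730} = \sqrt{- \frac{61486881}{656}} = \frac{i \sqrt{2520962121}}{164}$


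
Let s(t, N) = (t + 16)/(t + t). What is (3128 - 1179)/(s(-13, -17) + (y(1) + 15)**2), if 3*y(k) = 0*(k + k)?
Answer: 26/3 ≈ 8.6667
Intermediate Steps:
s(t, N) = (16 + t)/(2*t) (s(t, N) = (16 + t)/((2*t)) = (16 + t)*(1/(2*t)) = (16 + t)/(2*t))
y(k) = 0 (y(k) = (0*(k + k))/3 = (0*(2*k))/3 = (1/3)*0 = 0)
(3128 - 1179)/(s(-13, -17) + (y(1) + 15)**2) = (3128 - 1179)/((1/2)*(16 - 13)/(-13) + (0 + 15)**2) = 1949/((1/2)*(-1/13)*3 + 15**2) = 1949/(-3/26 + 225) = 1949/(5847/26) = 1949*(26/5847) = 26/3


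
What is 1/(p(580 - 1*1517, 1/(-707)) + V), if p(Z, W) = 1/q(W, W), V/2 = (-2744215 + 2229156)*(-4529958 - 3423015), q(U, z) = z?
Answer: 1/8192500640107 ≈ 1.2206e-13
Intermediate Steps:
V = 8192500640814 (V = 2*((-2744215 + 2229156)*(-4529958 - 3423015)) = 2*(-515059*(-7952973)) = 2*4096250320407 = 8192500640814)
p(Z, W) = 1/W
1/(p(580 - 1*1517, 1/(-707)) + V) = 1/(1/(1/(-707)) + 8192500640814) = 1/(1/(-1/707) + 8192500640814) = 1/(-707 + 8192500640814) = 1/8192500640107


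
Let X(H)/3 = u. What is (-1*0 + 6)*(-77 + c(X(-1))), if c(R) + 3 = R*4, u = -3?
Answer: -696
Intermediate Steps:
X(H) = -9 (X(H) = 3*(-3) = -9)
c(R) = -3 + 4*R (c(R) = -3 + R*4 = -3 + 4*R)
(-1*0 + 6)*(-77 + c(X(-1))) = (-1*0 + 6)*(-77 + (-3 + 4*(-9))) = (0 + 6)*(-77 + (-3 - 36)) = 6*(-77 - 39) = 6*(-116) = -696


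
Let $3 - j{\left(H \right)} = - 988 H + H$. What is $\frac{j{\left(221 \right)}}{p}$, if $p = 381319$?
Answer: $\frac{218130}{381319} \approx 0.57204$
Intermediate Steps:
$j{\left(H \right)} = 3 + 987 H$ ($j{\left(H \right)} = 3 - \left(- 988 H + H\right) = 3 - - 987 H = 3 + 987 H$)
$\frac{j{\left(221 \right)}}{p} = \frac{3 + 987 \cdot 221}{381319} = \left(3 + 218127\right) \frac{1}{381319} = 218130 \cdot \frac{1}{381319} = \frac{218130}{381319}$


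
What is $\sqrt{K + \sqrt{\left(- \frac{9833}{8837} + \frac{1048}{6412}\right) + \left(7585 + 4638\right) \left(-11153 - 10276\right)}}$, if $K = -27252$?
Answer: $\frac{\sqrt{-5468587116429218292 + 14165711 i \sqrt{52560135101885406484062}}}{14165711} \approx 47.135 + 171.68 i$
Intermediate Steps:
$\sqrt{K + \sqrt{\left(- \frac{9833}{8837} + \frac{1048}{6412}\right) + \left(7585 + 4638\right) \left(-11153 - 10276\right)}} = \sqrt{-27252 + \sqrt{\left(- \frac{9833}{8837} + \frac{1048}{6412}\right) + \left(7585 + 4638\right) \left(-11153 - 10276\right)}} = \sqrt{-27252 + \sqrt{\left(\left(-9833\right) \frac{1}{8837} + 1048 \cdot \frac{1}{6412}\right) + 12223 \left(-21429\right)}} = \sqrt{-27252 + \sqrt{\left(- \frac{9833}{8837} + \frac{262}{1603}\right) - 261926667}} = \sqrt{-27252 + \sqrt{- \frac{13447005}{14165711} - 261926667}} = \sqrt{-27252 + \sqrt{- \frac{3710377481362242}{14165711}}} = \sqrt{-27252 + \frac{i \sqrt{52560135101885406484062}}{14165711}}$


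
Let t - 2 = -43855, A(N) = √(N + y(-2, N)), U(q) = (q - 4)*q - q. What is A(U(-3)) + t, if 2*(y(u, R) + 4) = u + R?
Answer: -43853 + √31 ≈ -43847.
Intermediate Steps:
y(u, R) = -4 + R/2 + u/2 (y(u, R) = -4 + (u + R)/2 = -4 + (R + u)/2 = -4 + (R/2 + u/2) = -4 + R/2 + u/2)
U(q) = -q + q*(-4 + q) (U(q) = (-4 + q)*q - q = q*(-4 + q) - q = -q + q*(-4 + q))
A(N) = √(-5 + 3*N/2) (A(N) = √(N + (-4 + N/2 + (½)*(-2))) = √(N + (-4 + N/2 - 1)) = √(N + (-5 + N/2)) = √(-5 + 3*N/2))
t = -43853 (t = 2 - 43855 = -43853)
A(U(-3)) + t = √(-20 + 6*(-3*(-5 - 3)))/2 - 43853 = √(-20 + 6*(-3*(-8)))/2 - 43853 = √(-20 + 6*24)/2 - 43853 = √(-20 + 144)/2 - 43853 = √124/2 - 43853 = (2*√31)/2 - 43853 = √31 - 43853 = -43853 + √31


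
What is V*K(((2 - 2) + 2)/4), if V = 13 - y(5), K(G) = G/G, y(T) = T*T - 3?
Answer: -9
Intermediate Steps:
y(T) = -3 + T² (y(T) = T² - 3 = -3 + T²)
K(G) = 1
V = -9 (V = 13 - (-3 + 5²) = 13 - (-3 + 25) = 13 - 1*22 = 13 - 22 = -9)
V*K(((2 - 2) + 2)/4) = -9*1 = -9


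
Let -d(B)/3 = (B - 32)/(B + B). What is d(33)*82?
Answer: -41/11 ≈ -3.7273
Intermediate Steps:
d(B) = -3*(-32 + B)/(2*B) (d(B) = -3*(B - 32)/(B + B) = -3*(-32 + B)/(2*B))
d(33)*82 = (-3/2 + 48/33)*82 = (-3/2 + 48*(1/33))*82 = (-3/2 + 16/11)*82 = -1/22*82 = -41/11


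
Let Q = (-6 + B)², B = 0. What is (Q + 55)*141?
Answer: 12831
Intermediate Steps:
Q = 36 (Q = (-6 + 0)² = (-6)² = 36)
(Q + 55)*141 = (36 + 55)*141 = 91*141 = 12831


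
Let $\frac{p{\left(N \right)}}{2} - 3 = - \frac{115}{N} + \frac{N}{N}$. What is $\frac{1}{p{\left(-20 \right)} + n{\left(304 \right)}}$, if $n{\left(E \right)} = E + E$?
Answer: $\frac{2}{1255} \approx 0.0015936$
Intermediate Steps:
$n{\left(E \right)} = 2 E$
$p{\left(N \right)} = 8 - \frac{230}{N}$ ($p{\left(N \right)} = 6 + 2 \left(- \frac{115}{N} + \frac{N}{N}\right) = 6 + 2 \left(- \frac{115}{N} + 1\right) = 6 + 2 \left(1 - \frac{115}{N}\right) = 6 + \left(2 - \frac{230}{N}\right) = 8 - \frac{230}{N}$)
$\frac{1}{p{\left(-20 \right)} + n{\left(304 \right)}} = \frac{1}{\left(8 - \frac{230}{-20}\right) + 2 \cdot 304} = \frac{1}{\left(8 - - \frac{23}{2}\right) + 608} = \frac{1}{\left(8 + \frac{23}{2}\right) + 608} = \frac{1}{\frac{39}{2} + 608} = \frac{1}{\frac{1255}{2}} = \frac{2}{1255}$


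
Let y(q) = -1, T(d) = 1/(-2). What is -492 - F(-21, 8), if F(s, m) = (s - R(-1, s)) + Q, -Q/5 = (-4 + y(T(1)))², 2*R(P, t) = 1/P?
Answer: -693/2 ≈ -346.50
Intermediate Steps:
T(d) = -½
R(P, t) = 1/(2*P)
Q = -125 (Q = -5*(-4 - 1)² = -5*(-5)² = -5*25 = -125)
F(s, m) = -249/2 + s (F(s, m) = (s - 1/(2*(-1))) - 125 = (s - (-1)/2) - 125 = (s - 1*(-½)) - 125 = (s + ½) - 125 = (½ + s) - 125 = -249/2 + s)
-492 - F(-21, 8) = -492 - (-249/2 - 21) = -492 - 1*(-291/2) = -492 + 291/2 = -693/2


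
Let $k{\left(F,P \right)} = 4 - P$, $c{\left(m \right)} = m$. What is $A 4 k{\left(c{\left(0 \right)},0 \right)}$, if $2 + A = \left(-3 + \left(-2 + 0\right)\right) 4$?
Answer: $-352$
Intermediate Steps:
$A = -22$ ($A = -2 + \left(-3 + \left(-2 + 0\right)\right) 4 = -2 + \left(-3 - 2\right) 4 = -2 - 20 = -22$)
$A 4 k{\left(c{\left(0 \right)},0 \right)} = \left(-22\right) 4 \left(4 - 0\right) = - 88 \left(4 + 0\right) = \left(-88\right) 4 = -352$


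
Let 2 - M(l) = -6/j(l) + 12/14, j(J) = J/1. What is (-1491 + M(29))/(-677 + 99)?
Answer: 302399/117334 ≈ 2.5772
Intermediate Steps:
j(J) = J (j(J) = J*1 = J)
M(l) = 8/7 + 6/l (M(l) = 2 - (-6/l + 12/14) = 2 - (-6/l + 12*(1/14)) = 2 - (-6/l + 6/7) = 2 - (6/7 - 6/l) = 2 + (-6/7 + 6/l) = 8/7 + 6/l)
(-1491 + M(29))/(-677 + 99) = (-1491 + (8/7 + 6/29))/(-677 + 99) = (-1491 + (8/7 + 6*(1/29)))/(-578) = (-1491 + (8/7 + 6/29))*(-1/578) = (-1491 + 274/203)*(-1/578) = -302399/203*(-1/578) = 302399/117334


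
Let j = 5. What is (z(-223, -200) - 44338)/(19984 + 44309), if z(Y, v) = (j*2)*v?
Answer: -15446/21431 ≈ -0.72073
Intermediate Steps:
z(Y, v) = 10*v (z(Y, v) = (5*2)*v = 10*v)
(z(-223, -200) - 44338)/(19984 + 44309) = (10*(-200) - 44338)/(19984 + 44309) = (-2000 - 44338)/64293 = -46338*1/64293 = -15446/21431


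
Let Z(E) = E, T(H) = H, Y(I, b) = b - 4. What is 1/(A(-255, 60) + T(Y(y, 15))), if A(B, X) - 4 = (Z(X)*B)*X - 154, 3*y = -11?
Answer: -1/918139 ≈ -1.0892e-6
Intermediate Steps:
y = -11/3 (y = (⅓)*(-11) = -11/3 ≈ -3.6667)
Y(I, b) = -4 + b
A(B, X) = -150 + B*X² (A(B, X) = 4 + ((X*B)*X - 154) = 4 + ((B*X)*X - 154) = 4 + (B*X² - 154) = 4 + (-154 + B*X²) = -150 + B*X²)
1/(A(-255, 60) + T(Y(y, 15))) = 1/((-150 - 255*60²) + (-4 + 15)) = 1/((-150 - 255*3600) + 11) = 1/((-150 - 918000) + 11) = 1/(-918150 + 11) = 1/(-918139) = -1/918139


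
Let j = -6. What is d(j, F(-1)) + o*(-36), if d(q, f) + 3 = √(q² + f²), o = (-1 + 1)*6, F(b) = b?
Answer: -3 + √37 ≈ 3.0828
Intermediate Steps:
o = 0 (o = 0*6 = 0)
d(q, f) = -3 + √(f² + q²) (d(q, f) = -3 + √(q² + f²) = -3 + √(f² + q²))
d(j, F(-1)) + o*(-36) = (-3 + √((-1)² + (-6)²)) + 0*(-36) = (-3 + √(1 + 36)) + 0 = (-3 + √37) + 0 = -3 + √37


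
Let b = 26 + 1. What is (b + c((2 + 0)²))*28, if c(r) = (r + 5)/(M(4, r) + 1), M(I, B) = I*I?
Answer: 13104/17 ≈ 770.82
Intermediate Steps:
M(I, B) = I²
c(r) = 5/17 + r/17 (c(r) = (r + 5)/(4² + 1) = (5 + r)/(16 + 1) = (5 + r)/17 = (5 + r)*(1/17) = 5/17 + r/17)
b = 27
(b + c((2 + 0)²))*28 = (27 + (5/17 + (2 + 0)²/17))*28 = (27 + (5/17 + (1/17)*2²))*28 = (27 + (5/17 + (1/17)*4))*28 = (27 + (5/17 + 4/17))*28 = (27 + 9/17)*28 = (468/17)*28 = 13104/17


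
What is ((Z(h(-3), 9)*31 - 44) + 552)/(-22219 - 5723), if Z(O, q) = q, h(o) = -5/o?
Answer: -787/27942 ≈ -0.028165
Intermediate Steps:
((Z(h(-3), 9)*31 - 44) + 552)/(-22219 - 5723) = ((9*31 - 44) + 552)/(-22219 - 5723) = ((279 - 44) + 552)/(-27942) = (235 + 552)*(-1/27942) = 787*(-1/27942) = -787/27942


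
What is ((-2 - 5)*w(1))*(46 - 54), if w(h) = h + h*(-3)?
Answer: -112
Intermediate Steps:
w(h) = -2*h (w(h) = h - 3*h = -2*h)
((-2 - 5)*w(1))*(46 - 54) = ((-2 - 5)*(-2*1))*(46 - 54) = -7*(-2)*(-8) = 14*(-8) = -112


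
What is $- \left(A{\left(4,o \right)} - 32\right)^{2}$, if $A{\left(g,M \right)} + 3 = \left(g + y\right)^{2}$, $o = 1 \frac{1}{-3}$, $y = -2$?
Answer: $-961$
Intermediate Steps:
$o = - \frac{1}{3}$ ($o = 1 \left(- \frac{1}{3}\right) = - \frac{1}{3} \approx -0.33333$)
$A{\left(g,M \right)} = -3 + \left(-2 + g\right)^{2}$ ($A{\left(g,M \right)} = -3 + \left(g - 2\right)^{2} = -3 + \left(-2 + g\right)^{2}$)
$- \left(A{\left(4,o \right)} - 32\right)^{2} = - \left(\left(-3 + \left(-2 + 4\right)^{2}\right) - 32\right)^{2} = - \left(\left(-3 + 2^{2}\right) - 32\right)^{2} = - \left(\left(-3 + 4\right) - 32\right)^{2} = - \left(1 - 32\right)^{2} = - \left(-31\right)^{2} = \left(-1\right) 961 = -961$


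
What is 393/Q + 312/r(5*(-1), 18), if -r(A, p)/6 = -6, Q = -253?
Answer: 5399/759 ≈ 7.1133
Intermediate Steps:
r(A, p) = 36 (r(A, p) = -6*(-6) = 36)
393/Q + 312/r(5*(-1), 18) = 393/(-253) + 312/36 = 393*(-1/253) + 312*(1/36) = -393/253 + 26/3 = 5399/759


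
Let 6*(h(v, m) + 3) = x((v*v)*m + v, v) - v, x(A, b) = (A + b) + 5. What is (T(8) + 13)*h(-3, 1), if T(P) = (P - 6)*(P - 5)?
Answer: -133/6 ≈ -22.167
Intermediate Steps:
x(A, b) = 5 + A + b
T(P) = (-6 + P)*(-5 + P)
h(v, m) = -13/6 + v/6 + m*v²/6 (h(v, m) = -3 + ((5 + ((v*v)*m + v) + v) - v)/6 = -3 + ((5 + (v²*m + v) + v) - v)/6 = -3 + ((5 + (m*v² + v) + v) - v)/6 = -3 + ((5 + (v + m*v²) + v) - v)/6 = -3 + ((5 + 2*v + m*v²) - v)/6 = -3 + (5 + v + m*v²)/6 = -3 + (⅚ + v/6 + m*v²/6) = -13/6 + v/6 + m*v²/6)
(T(8) + 13)*h(-3, 1) = ((30 + 8² - 11*8) + 13)*(-13/6 + (⅙)*(-3)*(1 + 1*(-3))) = ((30 + 64 - 88) + 13)*(-13/6 + (⅙)*(-3)*(1 - 3)) = (6 + 13)*(-13/6 + (⅙)*(-3)*(-2)) = 19*(-13/6 + 1) = 19*(-7/6) = -133/6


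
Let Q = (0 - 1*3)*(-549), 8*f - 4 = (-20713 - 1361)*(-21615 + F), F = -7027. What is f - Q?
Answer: 79028792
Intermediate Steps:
f = 79030439 (f = 1/2 + ((-20713 - 1361)*(-21615 - 7027))/8 = 1/2 + (-22074*(-28642))/8 = 1/2 + (1/8)*632243508 = 1/2 + 158060877/2 = 79030439)
Q = 1647 (Q = (0 - 3)*(-549) = -3*(-549) = 1647)
f - Q = 79030439 - 1*1647 = 79030439 - 1647 = 79028792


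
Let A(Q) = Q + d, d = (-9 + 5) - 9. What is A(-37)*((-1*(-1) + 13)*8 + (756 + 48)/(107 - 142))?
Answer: -31160/7 ≈ -4451.4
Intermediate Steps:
d = -13 (d = -4 - 9 = -13)
A(Q) = -13 + Q (A(Q) = Q - 13 = -13 + Q)
A(-37)*((-1*(-1) + 13)*8 + (756 + 48)/(107 - 142)) = (-13 - 37)*((-1*(-1) + 13)*8 + (756 + 48)/(107 - 142)) = -50*((1 + 13)*8 + 804/(-35)) = -50*(14*8 + 804*(-1/35)) = -50*(112 - 804/35) = -50*3116/35 = -31160/7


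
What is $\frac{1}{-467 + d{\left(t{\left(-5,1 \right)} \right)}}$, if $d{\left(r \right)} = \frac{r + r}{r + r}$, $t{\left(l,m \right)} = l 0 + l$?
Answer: $- \frac{1}{466} \approx -0.0021459$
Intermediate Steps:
$t{\left(l,m \right)} = l$ ($t{\left(l,m \right)} = 0 + l = l$)
$d{\left(r \right)} = 1$ ($d{\left(r \right)} = \frac{2 r}{2 r} = 2 r \frac{1}{2 r} = 1$)
$\frac{1}{-467 + d{\left(t{\left(-5,1 \right)} \right)}} = \frac{1}{-467 + 1} = \frac{1}{-466} = - \frac{1}{466}$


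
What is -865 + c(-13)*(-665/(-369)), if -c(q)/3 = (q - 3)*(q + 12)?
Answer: -117035/123 ≈ -951.50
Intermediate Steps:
c(q) = -3*(-3 + q)*(12 + q) (c(q) = -3*(q - 3)*(q + 12) = -3*(-3 + q)*(12 + q))
-865 + c(-13)*(-665/(-369)) = -865 + (108 - 27*(-13) - 3*(-13)²)*(-665/(-369)) = -865 + (108 + 351 - 3*169)*(-665*(-1/369)) = -865 + (108 + 351 - 507)*(665/369) = -865 - 48*665/369 = -865 - 10640/123 = -117035/123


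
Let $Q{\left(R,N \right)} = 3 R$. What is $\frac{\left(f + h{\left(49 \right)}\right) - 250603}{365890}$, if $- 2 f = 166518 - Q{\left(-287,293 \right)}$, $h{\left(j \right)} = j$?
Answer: $- \frac{668487}{731780} \approx -0.91351$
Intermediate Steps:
$f = - \frac{167379}{2}$ ($f = - \frac{166518 - 3 \left(-287\right)}{2} = - \frac{166518 - -861}{2} = - \frac{166518 + 861}{2} = \left(- \frac{1}{2}\right) 167379 = - \frac{167379}{2} \approx -83690.0$)
$\frac{\left(f + h{\left(49 \right)}\right) - 250603}{365890} = \frac{\left(- \frac{167379}{2} + 49\right) - 250603}{365890} = \left(- \frac{167281}{2} - 250603\right) \frac{1}{365890} = \left(- \frac{668487}{2}\right) \frac{1}{365890} = - \frac{668487}{731780}$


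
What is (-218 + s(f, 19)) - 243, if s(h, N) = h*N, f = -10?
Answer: -651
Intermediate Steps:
s(h, N) = N*h
(-218 + s(f, 19)) - 243 = (-218 + 19*(-10)) - 243 = (-218 - 190) - 243 = -408 - 243 = -651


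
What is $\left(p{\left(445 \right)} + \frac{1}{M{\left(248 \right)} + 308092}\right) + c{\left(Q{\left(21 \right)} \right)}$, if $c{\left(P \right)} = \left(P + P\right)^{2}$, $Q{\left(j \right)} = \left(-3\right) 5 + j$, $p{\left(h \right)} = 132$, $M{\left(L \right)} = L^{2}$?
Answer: $\frac{102008497}{369596} \approx 276.0$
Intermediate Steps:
$Q{\left(j \right)} = -15 + j$
$c{\left(P \right)} = 4 P^{2}$ ($c{\left(P \right)} = \left(2 P\right)^{2} = 4 P^{2}$)
$\left(p{\left(445 \right)} + \frac{1}{M{\left(248 \right)} + 308092}\right) + c{\left(Q{\left(21 \right)} \right)} = \left(132 + \frac{1}{248^{2} + 308092}\right) + 4 \left(-15 + 21\right)^{2} = \left(132 + \frac{1}{61504 + 308092}\right) + 4 \cdot 6^{2} = \left(132 + \frac{1}{369596}\right) + 4 \cdot 36 = \left(132 + \frac{1}{369596}\right) + 144 = \frac{48786673}{369596} + 144 = \frac{102008497}{369596}$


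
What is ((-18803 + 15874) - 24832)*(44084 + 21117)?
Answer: -1810044961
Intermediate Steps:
((-18803 + 15874) - 24832)*(44084 + 21117) = (-2929 - 24832)*65201 = -27761*65201 = -1810044961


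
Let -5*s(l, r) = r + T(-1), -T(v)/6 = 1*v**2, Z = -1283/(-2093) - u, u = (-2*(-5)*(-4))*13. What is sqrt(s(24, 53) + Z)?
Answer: 2*sqrt(13996529365)/10465 ≈ 22.610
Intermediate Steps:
u = -520 (u = (10*(-4))*13 = -40*13 = -520)
Z = 1089643/2093 (Z = -1283/(-2093) - 1*(-520) = -1283*(-1/2093) + 520 = 1283/2093 + 520 = 1089643/2093 ≈ 520.61)
T(v) = -6*v**2
s(l, r) = 6/5 - r/5 (s(l, r) = -(r - 6*(-1)**2)/5 = -(r - 6*1)/5 = -(r - 6)/5 = -(-6 + r)/5 = 6/5 - r/5)
sqrt(s(24, 53) + Z) = sqrt((6/5 - 1/5*53) + 1089643/2093) = sqrt((6/5 - 53/5) + 1089643/2093) = sqrt(-47/5 + 1089643/2093) = sqrt(5349844/10465) = 2*sqrt(13996529365)/10465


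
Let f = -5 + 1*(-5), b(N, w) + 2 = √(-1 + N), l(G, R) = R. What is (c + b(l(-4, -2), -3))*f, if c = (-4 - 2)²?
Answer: -340 - 10*I*√3 ≈ -340.0 - 17.32*I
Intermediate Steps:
c = 36 (c = (-6)² = 36)
b(N, w) = -2 + √(-1 + N)
f = -10 (f = -5 - 5 = -10)
(c + b(l(-4, -2), -3))*f = (36 + (-2 + √(-1 - 2)))*(-10) = (36 + (-2 + √(-3)))*(-10) = (36 + (-2 + I*√3))*(-10) = (34 + I*√3)*(-10) = -340 - 10*I*√3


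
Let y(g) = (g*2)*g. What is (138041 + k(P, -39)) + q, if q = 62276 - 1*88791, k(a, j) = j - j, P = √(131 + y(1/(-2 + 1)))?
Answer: 111526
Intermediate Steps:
y(g) = 2*g² (y(g) = (2*g)*g = 2*g²)
P = √133 (P = √(131 + 2*(1/(-2 + 1))²) = √(131 + 2*(1/(-1))²) = √(131 + 2*(-1)²) = √(131 + 2*1) = √(131 + 2) = √133 ≈ 11.533)
k(a, j) = 0
q = -26515 (q = 62276 - 88791 = -26515)
(138041 + k(P, -39)) + q = (138041 + 0) - 26515 = 138041 - 26515 = 111526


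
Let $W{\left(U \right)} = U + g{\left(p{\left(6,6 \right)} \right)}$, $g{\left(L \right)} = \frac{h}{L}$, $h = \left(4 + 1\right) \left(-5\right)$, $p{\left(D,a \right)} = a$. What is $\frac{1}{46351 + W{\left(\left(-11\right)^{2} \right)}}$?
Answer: $\frac{6}{278807} \approx 2.152 \cdot 10^{-5}$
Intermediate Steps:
$h = -25$ ($h = 5 \left(-5\right) = -25$)
$g{\left(L \right)} = - \frac{25}{L}$
$W{\left(U \right)} = - \frac{25}{6} + U$ ($W{\left(U \right)} = U - \frac{25}{6} = - \frac{25}{6} + U$)
$\frac{1}{46351 + W{\left(\left(-11\right)^{2} \right)}} = \frac{1}{46351 - \left(\frac{25}{6} - \left(-11\right)^{2}\right)} = \frac{1}{46351 + \left(- \frac{25}{6} + 121\right)} = \frac{1}{46351 + \frac{701}{6}} = \frac{1}{\frac{278807}{6}} = \frac{6}{278807}$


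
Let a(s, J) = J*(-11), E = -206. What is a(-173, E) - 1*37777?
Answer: -35511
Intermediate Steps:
a(s, J) = -11*J
a(-173, E) - 1*37777 = -11*(-206) - 1*37777 = 2266 - 37777 = -35511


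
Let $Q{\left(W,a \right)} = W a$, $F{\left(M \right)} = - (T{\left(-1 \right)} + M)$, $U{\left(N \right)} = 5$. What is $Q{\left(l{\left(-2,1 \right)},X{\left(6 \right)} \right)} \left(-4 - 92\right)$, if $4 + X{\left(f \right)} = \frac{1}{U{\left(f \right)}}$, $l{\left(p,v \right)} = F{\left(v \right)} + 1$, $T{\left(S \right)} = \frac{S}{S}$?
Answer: $- \frac{1824}{5} \approx -364.8$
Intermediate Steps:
$T{\left(S \right)} = 1$
$F{\left(M \right)} = -1 - M$ ($F{\left(M \right)} = - (1 + M) = -1 - M$)
$l{\left(p,v \right)} = - v$ ($l{\left(p,v \right)} = \left(-1 - v\right) + 1 = - v$)
$X{\left(f \right)} = - \frac{19}{5}$ ($X{\left(f \right)} = -4 + \frac{1}{5} = - \frac{19}{5}$)
$Q{\left(l{\left(-2,1 \right)},X{\left(6 \right)} \right)} \left(-4 - 92\right) = \left(-1\right) 1 \left(- \frac{19}{5}\right) \left(-4 - 92\right) = \left(-1\right) \left(- \frac{19}{5}\right) \left(-96\right) = \frac{19}{5} \left(-96\right) = - \frac{1824}{5}$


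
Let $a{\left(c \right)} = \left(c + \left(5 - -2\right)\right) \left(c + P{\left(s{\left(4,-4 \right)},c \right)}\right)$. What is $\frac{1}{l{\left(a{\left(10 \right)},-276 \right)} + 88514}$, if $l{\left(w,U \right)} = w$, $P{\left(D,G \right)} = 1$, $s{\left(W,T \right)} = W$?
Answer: $\frac{1}{88701} \approx 1.1274 \cdot 10^{-5}$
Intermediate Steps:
$a{\left(c \right)} = \left(1 + c\right) \left(7 + c\right)$ ($a{\left(c \right)} = \left(c + \left(5 - -2\right)\right) \left(c + 1\right) = \left(c + \left(5 + 2\right)\right) \left(1 + c\right) = \left(c + 7\right) \left(1 + c\right) = \left(7 + c\right) \left(1 + c\right) = \left(1 + c\right) \left(7 + c\right)$)
$\frac{1}{l{\left(a{\left(10 \right)},-276 \right)} + 88514} = \frac{1}{\left(7 + 10^{2} + 8 \cdot 10\right) + 88514} = \frac{1}{\left(7 + 100 + 80\right) + 88514} = \frac{1}{187 + 88514} = \frac{1}{88701}$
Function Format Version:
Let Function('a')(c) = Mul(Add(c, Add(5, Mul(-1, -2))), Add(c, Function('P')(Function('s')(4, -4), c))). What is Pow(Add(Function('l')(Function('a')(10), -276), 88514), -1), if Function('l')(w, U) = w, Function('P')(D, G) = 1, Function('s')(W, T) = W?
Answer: Rational(1, 88701) ≈ 1.1274e-5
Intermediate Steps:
Function('a')(c) = Mul(Add(1, c), Add(7, c)) (Function('a')(c) = Mul(Add(c, Add(5, Mul(-1, -2))), Add(c, 1)) = Mul(Add(c, Add(5, 2)), Add(1, c)) = Mul(Add(c, 7), Add(1, c)) = Mul(Add(7, c), Add(1, c)) = Mul(Add(1, c), Add(7, c)))
Pow(Add(Function('l')(Function('a')(10), -276), 88514), -1) = Pow(Add(Add(7, Pow(10, 2), Mul(8, 10)), 88514), -1) = Pow(Add(Add(7, 100, 80), 88514), -1) = Pow(Add(187, 88514), -1) = Pow(88701, -1) = Rational(1, 88701)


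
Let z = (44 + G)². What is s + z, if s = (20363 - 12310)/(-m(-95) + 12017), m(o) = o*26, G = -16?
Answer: 11365861/14487 ≈ 784.56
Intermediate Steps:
m(o) = 26*o
s = 8053/14487 (s = (20363 - 12310)/(-26*(-95) + 12017) = 8053/(-1*(-2470) + 12017) = 8053/(2470 + 12017) = 8053/14487 ≈ 0.55588)
z = 784 (z = (44 - 16)² = 28² = 784)
s + z = 8053/14487 + 784 = 11365861/14487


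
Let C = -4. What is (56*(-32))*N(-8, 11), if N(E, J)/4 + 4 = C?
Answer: 57344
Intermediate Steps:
N(E, J) = -32 (N(E, J) = -16 + 4*(-4) = -16 - 16 = -32)
(56*(-32))*N(-8, 11) = (56*(-32))*(-32) = -1792*(-32) = 57344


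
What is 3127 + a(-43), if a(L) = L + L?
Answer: 3041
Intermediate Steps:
a(L) = 2*L
3127 + a(-43) = 3127 + 2*(-43) = 3127 - 86 = 3041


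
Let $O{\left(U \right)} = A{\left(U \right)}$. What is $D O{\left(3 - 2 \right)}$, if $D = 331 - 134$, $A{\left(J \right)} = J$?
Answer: $197$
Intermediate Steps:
$D = 197$
$O{\left(U \right)} = U$
$D O{\left(3 - 2 \right)} = 197 \left(3 - 2\right) = 197 \cdot 1 = 197$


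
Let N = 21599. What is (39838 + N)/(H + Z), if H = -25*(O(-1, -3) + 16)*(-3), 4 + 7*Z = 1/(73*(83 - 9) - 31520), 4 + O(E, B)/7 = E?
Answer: -11232280962/260631523 ≈ -43.096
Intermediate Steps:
O(E, B) = -28 + 7*E
Z = -104473/182826 (Z = -4/7 + 1/(7*(73*(83 - 9) - 31520)) = -4/7 + 1/(7*(73*74 - 31520)) = -4/7 + 1/(7*(5402 - 31520)) = -4/7 + (⅐)/(-26118) = -4/7 + (⅐)*(-1/26118) = -4/7 - 1/182826 = -104473/182826 ≈ -0.57143)
H = -1425 (H = -25*((-28 + 7*(-1)) + 16)*(-3) = -25*((-28 - 7) + 16)*(-3) = -25*(-35 + 16)*(-3) = -(-475)*(-3) = -25*57 = -1425)
(39838 + N)/(H + Z) = (39838 + 21599)/(-1425 - 104473/182826) = 61437/(-260631523/182826) = 61437*(-182826/260631523) = -11232280962/260631523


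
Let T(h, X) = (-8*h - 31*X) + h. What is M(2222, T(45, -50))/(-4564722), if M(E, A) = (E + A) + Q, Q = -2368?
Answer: -363/1521574 ≈ -0.00023857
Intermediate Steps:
T(h, X) = -31*X - 7*h (T(h, X) = (-31*X - 8*h) + h = -31*X - 7*h)
M(E, A) = -2368 + A + E (M(E, A) = (E + A) - 2368 = (A + E) - 2368 = -2368 + A + E)
M(2222, T(45, -50))/(-4564722) = (-2368 + (-31*(-50) - 7*45) + 2222)/(-4564722) = (-2368 + (1550 - 315) + 2222)*(-1/4564722) = (-2368 + 1235 + 2222)*(-1/4564722) = 1089*(-1/4564722) = -363/1521574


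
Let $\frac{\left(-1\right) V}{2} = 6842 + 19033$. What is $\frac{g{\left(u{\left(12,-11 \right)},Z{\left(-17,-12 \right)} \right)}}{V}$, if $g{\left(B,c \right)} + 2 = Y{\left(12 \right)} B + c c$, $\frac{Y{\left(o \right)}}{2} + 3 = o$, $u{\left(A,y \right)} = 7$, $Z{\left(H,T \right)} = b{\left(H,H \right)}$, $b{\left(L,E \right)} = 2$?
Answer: $- \frac{64}{25875} \approx -0.0024734$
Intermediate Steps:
$Z{\left(H,T \right)} = 2$
$Y{\left(o \right)} = -6 + 2 o$
$g{\left(B,c \right)} = -2 + c^{2} + 18 B$ ($g{\left(B,c \right)} = -2 + \left(\left(-6 + 2 \cdot 12\right) B + c c\right) = -2 + \left(\left(-6 + 24\right) B + c^{2}\right) = -2 + \left(18 B + c^{2}\right) = -2 + \left(c^{2} + 18 B\right) = -2 + c^{2} + 18 B$)
$V = -51750$ ($V = - 2 \left(6842 + 19033\right) = \left(-2\right) 25875 = -51750$)
$\frac{g{\left(u{\left(12,-11 \right)},Z{\left(-17,-12 \right)} \right)}}{V} = \frac{-2 + 2^{2} + 18 \cdot 7}{-51750} = \left(-2 + 4 + 126\right) \left(- \frac{1}{51750}\right) = 128 \left(- \frac{1}{51750}\right) = - \frac{64}{25875}$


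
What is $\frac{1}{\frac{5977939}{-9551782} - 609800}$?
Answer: $- \frac{9551782}{5824682641539} \approx -1.6399 \cdot 10^{-6}$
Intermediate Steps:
$\frac{1}{\frac{5977939}{-9551782} - 609800} = \frac{1}{5977939 \left(- \frac{1}{9551782}\right) - 609800} = \frac{1}{- \frac{5977939}{9551782} - 609800} = \frac{1}{- \frac{5824682641539}{9551782}} = - \frac{9551782}{5824682641539}$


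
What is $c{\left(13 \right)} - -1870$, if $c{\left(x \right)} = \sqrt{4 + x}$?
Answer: $1870 + \sqrt{17} \approx 1874.1$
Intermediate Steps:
$c{\left(13 \right)} - -1870 = \sqrt{4 + 13} - -1870 = \sqrt{17} + 1870 = 1870 + \sqrt{17}$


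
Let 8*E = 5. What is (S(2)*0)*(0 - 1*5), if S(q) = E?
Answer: 0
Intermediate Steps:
E = 5/8 (E = (⅛)*5 = 5/8 ≈ 0.62500)
S(q) = 5/8
(S(2)*0)*(0 - 1*5) = ((5/8)*0)*(0 - 1*5) = 0*(0 - 5) = 0*(-5) = 0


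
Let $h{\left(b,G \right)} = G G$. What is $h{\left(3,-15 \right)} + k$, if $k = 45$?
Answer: $270$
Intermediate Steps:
$h{\left(b,G \right)} = G^{2}$
$h{\left(3,-15 \right)} + k = \left(-15\right)^{2} + 45 = 225 + 45 = 270$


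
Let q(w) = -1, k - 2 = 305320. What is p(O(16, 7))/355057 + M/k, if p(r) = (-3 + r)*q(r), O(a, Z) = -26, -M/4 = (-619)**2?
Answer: -272083563185/54203356677 ≈ -5.0197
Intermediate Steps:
k = 305322 (k = 2 + 305320 = 305322)
M = -1532644 (M = -4*(-619)**2 = -4*383161 = -1532644)
p(r) = 3 - r (p(r) = (-3 + r)*(-1) = 3 - r)
p(O(16, 7))/355057 + M/k = (3 - 1*(-26))/355057 - 1532644/305322 = (3 + 26)*(1/355057) - 1532644*1/305322 = 29*(1/355057) - 766322/152661 = 29/355057 - 766322/152661 = -272083563185/54203356677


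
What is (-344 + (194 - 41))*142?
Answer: -27122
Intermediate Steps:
(-344 + (194 - 41))*142 = (-344 + 153)*142 = -191*142 = -27122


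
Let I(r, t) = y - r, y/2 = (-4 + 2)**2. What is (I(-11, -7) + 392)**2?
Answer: 168921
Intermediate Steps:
y = 8 (y = 2*(-4 + 2)**2 = 2*(-2)**2 = 2*4 = 8)
I(r, t) = 8 - r
(I(-11, -7) + 392)**2 = ((8 - 1*(-11)) + 392)**2 = ((8 + 11) + 392)**2 = (19 + 392)**2 = 411**2 = 168921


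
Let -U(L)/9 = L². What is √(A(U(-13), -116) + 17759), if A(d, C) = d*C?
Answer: √194195 ≈ 440.68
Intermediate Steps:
U(L) = -9*L²
A(d, C) = C*d
√(A(U(-13), -116) + 17759) = √(-(-1044)*(-13)² + 17759) = √(-(-1044)*169 + 17759) = √(-116*(-1521) + 17759) = √(176436 + 17759) = √194195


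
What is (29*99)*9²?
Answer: 232551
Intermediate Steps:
(29*99)*9² = 2871*81 = 232551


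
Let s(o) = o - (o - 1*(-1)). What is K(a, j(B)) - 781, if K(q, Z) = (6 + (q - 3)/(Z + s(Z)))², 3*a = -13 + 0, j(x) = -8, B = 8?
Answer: -535493/729 ≈ -734.56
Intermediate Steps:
s(o) = -1 (s(o) = o - (o + 1) = o - (1 + o) = o + (-1 - o) = -1)
a = -13/3 (a = (-13 + 0)/3 = (⅓)*(-13) = -13/3 ≈ -4.3333)
K(q, Z) = (6 + (-3 + q)/(-1 + Z))² (K(q, Z) = (6 + (q - 3)/(Z - 1))² = (6 + (-3 + q)/(-1 + Z))²)
K(a, j(B)) - 781 = (-9 - 13/3 + 6*(-8))²/(-1 - 8)² - 781 = (-9 - 13/3 - 48)²/(-9)² - 781 = (-184/3)²/81 - 781 = (1/81)*(33856/9) - 781 = 33856/729 - 781 = -535493/729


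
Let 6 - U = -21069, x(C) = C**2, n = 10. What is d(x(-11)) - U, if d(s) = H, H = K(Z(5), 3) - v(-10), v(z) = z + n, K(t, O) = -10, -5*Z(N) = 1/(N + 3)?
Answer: -21085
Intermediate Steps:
Z(N) = -1/(5*(3 + N)) (Z(N) = -1/(5*(N + 3)) = -1/(5*(3 + N)))
v(z) = 10 + z (v(z) = z + 10 = 10 + z)
H = -10 (H = -10 - (10 - 10) = -10 - 1*0 = -10 + 0 = -10)
d(s) = -10
U = 21075 (U = 6 - 1*(-21069) = 6 + 21069 = 21075)
d(x(-11)) - U = -10 - 1*21075 = -10 - 21075 = -21085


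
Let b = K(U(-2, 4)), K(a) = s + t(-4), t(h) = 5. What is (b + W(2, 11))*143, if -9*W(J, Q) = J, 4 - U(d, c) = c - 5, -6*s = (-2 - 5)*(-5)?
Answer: -2717/18 ≈ -150.94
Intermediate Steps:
s = -35/6 (s = -(-2 - 5)*(-5)/6 = -(-7)*(-5)/6 = -⅙*35 = -35/6 ≈ -5.8333)
U(d, c) = 9 - c (U(d, c) = 4 - (c - 5) = 4 - (-5 + c) = 4 + (5 - c) = 9 - c)
W(J, Q) = -J/9
K(a) = -⅚ (K(a) = -35/6 + 5 = -⅚)
b = -⅚ ≈ -0.83333
(b + W(2, 11))*143 = (-⅚ - ⅑*2)*143 = (-⅚ - 2/9)*143 = -19/18*143 = -2717/18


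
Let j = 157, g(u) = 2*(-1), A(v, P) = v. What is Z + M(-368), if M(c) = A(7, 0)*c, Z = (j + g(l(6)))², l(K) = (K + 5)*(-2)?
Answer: 21449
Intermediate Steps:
l(K) = -10 - 2*K (l(K) = (5 + K)*(-2) = -10 - 2*K)
g(u) = -2
Z = 24025 (Z = (157 - 2)² = 155² = 24025)
M(c) = 7*c
Z + M(-368) = 24025 + 7*(-368) = 24025 - 2576 = 21449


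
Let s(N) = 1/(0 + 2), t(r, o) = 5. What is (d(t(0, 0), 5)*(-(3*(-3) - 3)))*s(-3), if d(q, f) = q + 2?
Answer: 42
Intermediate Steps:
s(N) = ½ (s(N) = 1/2 = ½)
d(q, f) = 2 + q
(d(t(0, 0), 5)*(-(3*(-3) - 3)))*s(-3) = ((2 + 5)*(-(3*(-3) - 3)))*(½) = (7*(-(-9 - 3)))*(½) = (7*(-1*(-12)))*(½) = (7*12)*(½) = 84*(½) = 42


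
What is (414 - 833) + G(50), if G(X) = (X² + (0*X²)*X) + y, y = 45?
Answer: 2126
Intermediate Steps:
G(X) = 45 + X² (G(X) = (X² + (0*X²)*X) + 45 = (X² + 0*X) + 45 = (X² + 0) + 45 = X² + 45 = 45 + X²)
(414 - 833) + G(50) = (414 - 833) + (45 + 50²) = -419 + (45 + 2500) = -419 + 2545 = 2126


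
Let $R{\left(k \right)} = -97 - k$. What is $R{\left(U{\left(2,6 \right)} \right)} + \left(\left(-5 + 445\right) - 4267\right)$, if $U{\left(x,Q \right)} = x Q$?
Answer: $-3936$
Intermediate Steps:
$U{\left(x,Q \right)} = Q x$
$R{\left(U{\left(2,6 \right)} \right)} + \left(\left(-5 + 445\right) - 4267\right) = \left(-97 - 6 \cdot 2\right) + \left(\left(-5 + 445\right) - 4267\right) = \left(-97 - 12\right) + \left(440 - 4267\right) = \left(-97 - 12\right) - 3827 = -109 - 3827 = -3936$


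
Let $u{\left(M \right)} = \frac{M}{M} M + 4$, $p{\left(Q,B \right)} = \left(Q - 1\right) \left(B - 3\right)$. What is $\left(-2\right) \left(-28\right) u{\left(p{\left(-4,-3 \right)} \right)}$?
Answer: $1904$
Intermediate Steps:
$p{\left(Q,B \right)} = \left(-1 + Q\right) \left(-3 + B\right)$
$u{\left(M \right)} = 4 + M$ ($u{\left(M \right)} = 1 M + 4 = M + 4 = 4 + M$)
$\left(-2\right) \left(-28\right) u{\left(p{\left(-4,-3 \right)} \right)} = \left(-2\right) \left(-28\right) \left(4 - -30\right) = 56 \left(4 + \left(3 + 3 + 12 + 12\right)\right) = 56 \left(4 + 30\right) = 56 \cdot 34 = 1904$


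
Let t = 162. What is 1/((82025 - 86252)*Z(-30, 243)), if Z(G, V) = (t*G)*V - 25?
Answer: 1/4992108135 ≈ 2.0032e-10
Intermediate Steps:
Z(G, V) = -25 + 162*G*V (Z(G, V) = (162*G)*V - 25 = 162*G*V - 25 = -25 + 162*G*V)
1/((82025 - 86252)*Z(-30, 243)) = 1/((82025 - 86252)*(-25 + 162*(-30)*243)) = 1/((-4227)*(-25 - 1180980)) = -1/4227/(-1181005) = -1/4227*(-1/1181005) = 1/4992108135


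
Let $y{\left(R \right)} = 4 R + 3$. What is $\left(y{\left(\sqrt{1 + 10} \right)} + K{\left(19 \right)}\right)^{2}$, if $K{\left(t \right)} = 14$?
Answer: $465 + 136 \sqrt{11} \approx 916.06$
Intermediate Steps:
$y{\left(R \right)} = 3 + 4 R$
$\left(y{\left(\sqrt{1 + 10} \right)} + K{\left(19 \right)}\right)^{2} = \left(\left(3 + 4 \sqrt{1 + 10}\right) + 14\right)^{2} = \left(\left(3 + 4 \sqrt{11}\right) + 14\right)^{2} = \left(17 + 4 \sqrt{11}\right)^{2}$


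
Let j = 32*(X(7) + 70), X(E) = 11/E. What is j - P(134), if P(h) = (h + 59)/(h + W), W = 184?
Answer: 5096825/2226 ≈ 2289.7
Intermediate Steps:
P(h) = (59 + h)/(184 + h) (P(h) = (h + 59)/(h + 184) = (59 + h)/(184 + h))
j = 16032/7 (j = 32*(11/7 + 70) = 32*(501/7) = 16032/7 ≈ 2290.3)
j - P(134) = 16032/7 - (59 + 134)/(184 + 134) = 16032/7 - 193/318 = 5096825/2226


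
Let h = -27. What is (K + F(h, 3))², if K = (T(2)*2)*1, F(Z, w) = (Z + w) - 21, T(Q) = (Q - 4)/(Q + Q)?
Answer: 2116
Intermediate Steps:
T(Q) = (-4 + Q)/(2*Q) (T(Q) = (-4 + Q)/((2*Q)) = (-4 + Q)*(1/(2*Q)) = (-4 + Q)/(2*Q))
F(Z, w) = -21 + Z + w
K = -1 (K = (((½)*(-4 + 2)/2)*2)*1 = (((½)*(½)*(-2))*2)*1 = -½*2*1 = -1*1 = -1)
(K + F(h, 3))² = (-1 + (-21 - 27 + 3))² = (-1 - 45)² = (-46)² = 2116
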